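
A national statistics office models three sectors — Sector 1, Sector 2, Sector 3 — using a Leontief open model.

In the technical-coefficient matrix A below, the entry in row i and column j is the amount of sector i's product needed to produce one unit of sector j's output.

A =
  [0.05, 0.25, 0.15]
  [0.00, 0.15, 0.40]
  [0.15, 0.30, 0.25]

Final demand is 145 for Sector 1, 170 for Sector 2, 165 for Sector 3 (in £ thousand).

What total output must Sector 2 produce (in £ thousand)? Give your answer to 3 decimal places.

I − A =
  [   0.95    -0.25    -0.15]
  [   0.00     0.85    -0.40]
  [  -0.15    -0.30     0.75]
Cofactors of I−A, C_ij = (−1)^(i+j)·(minor ij) (rows/columns in the sector order above):
  C_11 = (0.85)(0.75) − (-0.40)(-0.30) = 0.5175
  C_12 = −[(0.00)(0.75) − (-0.40)(-0.15)] = 0.0600
  C_13 = (0.00)(-0.30) − (0.85)(-0.15) = 0.1275
  C_21 = −[(-0.25)(0.75) − (-0.15)(-0.30)] = 0.2325
  C_22 = (0.95)(0.75) − (-0.15)(-0.15) = 0.6900
  C_23 = −[(0.95)(-0.30) − (-0.25)(-0.15)] = 0.3225
  C_31 = (-0.25)(-0.40) − (-0.15)(0.85) = 0.2275
  C_32 = −[(0.95)(-0.40) − (-0.15)(0.00)] = 0.3800
  C_33 = (0.95)(0.85) − (-0.25)(0.00) = 0.8075
det(I−A) = Σ_j (I−A)_1j·C_1j = (0.95)(0.5175) + (-0.25)(0.0600) + (-0.15)(0.1275) = 0.4575
adj(I−A) = Cᵀ =
  [ 0.5175   0.2325   0.2275]
  [ 0.0600   0.6900   0.3800]
  [ 0.1275   0.3225   0.8075]
(I − A)⁻¹ = adj(I−A) / det(I−A) ≈
  [   1.1311     0.5082     0.4973]
  [   0.1311     1.5082     0.8306]
  [   0.2787     0.7049     1.7650]
x = (I − A)⁻¹ d = adj(I−A)·d / det(I−A), with det(I−A) = 0.4575:
  x_1 = (0.5175·145 + 0.2325·170 + 0.2275·165) / 0.4575 = 152.10 / 0.4575 ≈ 332.459
  x_2 = (0.0600·145 + 0.6900·170 + 0.3800·165) / 0.4575 = 188.70 / 0.4575 ≈ 412.459
  x_3 = (0.1275·145 + 0.3225·170 + 0.8075·165) / 0.4575 = 206.55 / 0.4575 ≈ 451.475

x_2 = 412.459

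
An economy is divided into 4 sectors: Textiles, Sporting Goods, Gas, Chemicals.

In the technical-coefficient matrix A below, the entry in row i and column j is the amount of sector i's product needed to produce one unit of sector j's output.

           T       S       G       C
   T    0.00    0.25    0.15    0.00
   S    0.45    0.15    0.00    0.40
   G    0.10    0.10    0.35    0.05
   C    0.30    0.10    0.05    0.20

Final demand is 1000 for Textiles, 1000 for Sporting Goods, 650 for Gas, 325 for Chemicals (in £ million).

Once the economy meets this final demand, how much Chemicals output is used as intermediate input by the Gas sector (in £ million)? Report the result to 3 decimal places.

I − A =
  [   1.00    -0.25    -0.15     0.00]
  [  -0.45     0.85     0.00    -0.40]
  [  -0.10    -0.10     0.65    -0.05]
  [  -0.30    -0.10    -0.05     0.80]
Compute the cofactors C_ij = (−1)^(i+j)·(3×3 minor ij) of I−A; the adjugate is their transpose:
adj(I−A) = Cᵀ =
  [ 0.411875   0.142125   0.101000   0.077375]
  [ 0.312875   0.503250   0.092000   0.257375]
  [ 0.127000   0.108750   0.520000   0.086875]
  [ 0.201500   0.123000   0.081875   0.459875]
det(I−A) = Σ_j (I−A)_1j·C_1j = (1.00)(0.411875) + (-0.25)(0.312875) + (-0.15)(0.127000) + (0.00)(0.201500) = 0.31460625
(I − A)⁻¹ = adj(I−A) / det(I−A) ≈
  [   1.3092     0.4518     0.3210     0.2459]
  [   0.9945     1.5996     0.2924     0.8181]
  [   0.4037     0.3457     1.6529     0.2761]
  [   0.6405     0.3910     0.2602     1.4617]
First solve x = (I − A)⁻¹ d = adj(I−A)·d / det(I−A); in particular x_G = (0.127000·1000 + 0.108750·1000 + 0.520000·650 + 0.086875·325) / 0.31460625 = 601.984375 / 0.31460625 ≈ 1913.45332.
Intermediate flow from C to G: z_CG = a_CG · x_G = 0.05 × 601.984375 / 0.31460625 = 30.09921875 / 0.31460625 ≈ 95.673.

z_CG = 95.673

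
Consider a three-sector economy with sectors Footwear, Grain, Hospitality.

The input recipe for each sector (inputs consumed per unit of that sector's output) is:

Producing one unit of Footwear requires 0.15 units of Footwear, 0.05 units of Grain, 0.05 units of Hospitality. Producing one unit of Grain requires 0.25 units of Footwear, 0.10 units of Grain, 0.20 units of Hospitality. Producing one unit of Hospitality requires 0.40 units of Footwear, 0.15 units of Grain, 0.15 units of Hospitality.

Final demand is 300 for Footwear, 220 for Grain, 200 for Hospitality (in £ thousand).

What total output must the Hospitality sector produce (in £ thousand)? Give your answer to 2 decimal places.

I − A =
  [   0.85    -0.25    -0.40]
  [  -0.05     0.90    -0.15]
  [  -0.05    -0.20     0.85]
Cofactors of I−A, C_ij = (−1)^(i+j)·(minor ij) (rows/columns in the sector order above):
  C_11 = (0.90)(0.85) − (-0.15)(-0.20) = 0.7350
  C_12 = −[(-0.05)(0.85) − (-0.15)(-0.05)] = 0.0500
  C_13 = (-0.05)(-0.20) − (0.90)(-0.05) = 0.0550
  C_21 = −[(-0.25)(0.85) − (-0.40)(-0.20)] = 0.2925
  C_22 = (0.85)(0.85) − (-0.40)(-0.05) = 0.7025
  C_23 = −[(0.85)(-0.20) − (-0.25)(-0.05)] = 0.1825
  C_31 = (-0.25)(-0.15) − (-0.40)(0.90) = 0.3975
  C_32 = −[(0.85)(-0.15) − (-0.40)(-0.05)] = 0.1475
  C_33 = (0.85)(0.90) − (-0.25)(-0.05) = 0.7525
det(I−A) = Σ_j (I−A)_1j·C_1j = (0.85)(0.7350) + (-0.25)(0.0500) + (-0.40)(0.0550) = 0.59025
adj(I−A) = Cᵀ =
  [ 0.7350   0.2925   0.3975]
  [ 0.0500   0.7025   0.1475]
  [ 0.0550   0.1825   0.7525]
(I − A)⁻¹ = adj(I−A) / det(I−A) ≈
  [   1.2452     0.4956     0.6734]
  [   0.0847     1.1902     0.2499]
  [   0.0932     0.3092     1.2749]
x = (I − A)⁻¹ d = adj(I−A)·d / det(I−A), with det(I−A) = 0.59025:
  x_1 = (0.7350·300 + 0.2925·220 + 0.3975·200) / 0.59025 = 364.35 / 0.59025 ≈ 617.28
  x_2 = (0.0500·300 + 0.7025·220 + 0.1475·200) / 0.59025 = 199.05 / 0.59025 ≈ 337.23
  x_3 = (0.0550·300 + 0.1825·220 + 0.7525·200) / 0.59025 = 207.15 / 0.59025 ≈ 350.95

x_3 = 350.95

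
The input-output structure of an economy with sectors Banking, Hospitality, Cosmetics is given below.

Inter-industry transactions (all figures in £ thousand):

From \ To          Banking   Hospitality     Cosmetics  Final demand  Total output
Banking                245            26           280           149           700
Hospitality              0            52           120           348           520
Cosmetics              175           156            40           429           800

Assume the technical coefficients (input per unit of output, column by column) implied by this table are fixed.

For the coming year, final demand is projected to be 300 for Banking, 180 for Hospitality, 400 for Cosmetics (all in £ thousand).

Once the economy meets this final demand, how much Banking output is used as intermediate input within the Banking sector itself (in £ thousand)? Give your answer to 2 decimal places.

z_BB = 313.56

Technical coefficients a_ij = z_ij / X_j:
  a_BB = 245/700 = 0.35, a_HB = 0/700 = 0.00, a_CB = 175/700 = 0.25
  a_BH = 26/520 = 0.05, a_HH = 52/520 = 0.10, a_CH = 156/520 = 0.30
  a_BC = 280/800 = 0.35, a_HC = 120/800 = 0.15, a_CC = 40/800 = 0.05
I − A =
  [   0.65    -0.05    -0.35]
  [   0.00     0.90    -0.15]
  [  -0.25    -0.30     0.95]
Cofactors of I−A, C_ij = (−1)^(i+j)·(minor ij) (rows/columns in the sector order above):
  C_11 = (0.90)(0.95) − (-0.15)(-0.30) = 0.8100
  C_12 = −[(0.00)(0.95) − (-0.15)(-0.25)] = 0.0375
  C_13 = (0.00)(-0.30) − (0.90)(-0.25) = 0.2250
  C_21 = −[(-0.05)(0.95) − (-0.35)(-0.30)] = 0.1525
  C_22 = (0.65)(0.95) − (-0.35)(-0.25) = 0.5300
  C_23 = −[(0.65)(-0.30) − (-0.05)(-0.25)] = 0.2075
  C_31 = (-0.05)(-0.15) − (-0.35)(0.90) = 0.3225
  C_32 = −[(0.65)(-0.15) − (-0.35)(0.00)] = 0.0975
  C_33 = (0.65)(0.90) − (-0.05)(0.00) = 0.5850
det(I−A) = Σ_j (I−A)_1j·C_1j = (0.65)(0.8100) + (-0.05)(0.0375) + (-0.35)(0.2250) = 0.445875
adj(I−A) = Cᵀ =
  [ 0.8100   0.1525   0.3225]
  [ 0.0375   0.5300   0.0975]
  [ 0.2250   0.2075   0.5850]
(I − A)⁻¹ = adj(I−A) / det(I−A) ≈
  [   1.8167     0.3420     0.7233]
  [   0.0841     1.1887     0.2187]
  [   0.5046     0.4654     1.3120]
First solve x = (I − A)⁻¹ d = adj(I−A)·d / det(I−A); in particular x_B = (0.8100·300 + 0.1525·180 + 0.3225·400) / 0.445875 = 399.45 / 0.445875 ≈ 895.8789.
Intermediate flow from B to B: z_BB = a_BB · x_B = 0.35 × 399.45 / 0.445875 = 139.8075 / 0.445875 ≈ 313.56.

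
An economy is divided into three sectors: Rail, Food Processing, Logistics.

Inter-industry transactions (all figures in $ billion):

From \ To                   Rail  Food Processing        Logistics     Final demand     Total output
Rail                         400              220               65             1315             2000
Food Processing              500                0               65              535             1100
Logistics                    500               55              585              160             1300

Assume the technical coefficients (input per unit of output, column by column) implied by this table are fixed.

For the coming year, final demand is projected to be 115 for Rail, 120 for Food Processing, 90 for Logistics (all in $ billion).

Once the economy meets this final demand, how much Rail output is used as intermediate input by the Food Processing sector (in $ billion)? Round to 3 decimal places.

Technical coefficients a_ij = z_ij / X_j:
  a_RR = 400/2000 = 0.20, a_FR = 500/2000 = 0.25, a_LR = 500/2000 = 0.25
  a_RF = 220/1100 = 0.20, a_FF = 0/1100 = 0.00, a_LF = 55/1100 = 0.05
  a_RL = 65/1300 = 0.05, a_FL = 65/1300 = 0.05, a_LL = 585/1300 = 0.45
I − A =
  [   0.80    -0.20    -0.05]
  [  -0.25     1.00    -0.05]
  [  -0.25    -0.05     0.55]
Cofactors of I−A, C_ij = (−1)^(i+j)·(minor ij) (rows/columns in the sector order above):
  C_11 = (1.00)(0.55) − (-0.05)(-0.05) = 0.5475
  C_12 = −[(-0.25)(0.55) − (-0.05)(-0.25)] = 0.1500
  C_13 = (-0.25)(-0.05) − (1.00)(-0.25) = 0.2625
  C_21 = −[(-0.20)(0.55) − (-0.05)(-0.05)] = 0.1125
  C_22 = (0.80)(0.55) − (-0.05)(-0.25) = 0.4275
  C_23 = −[(0.80)(-0.05) − (-0.20)(-0.25)] = 0.0900
  C_31 = (-0.20)(-0.05) − (-0.05)(1.00) = 0.0600
  C_32 = −[(0.80)(-0.05) − (-0.05)(-0.25)] = 0.0525
  C_33 = (0.80)(1.00) − (-0.20)(-0.25) = 0.7500
det(I−A) = Σ_j (I−A)_1j·C_1j = (0.80)(0.5475) + (-0.20)(0.1500) + (-0.05)(0.2625) = 0.394875
adj(I−A) = Cᵀ =
  [ 0.5475   0.1125   0.0600]
  [ 0.1500   0.4275   0.0525]
  [ 0.2625   0.0900   0.7500]
(I − A)⁻¹ = adj(I−A) / det(I−A) ≈
  [   1.3865     0.2849     0.1519]
  [   0.3799     1.0826     0.1330]
  [   0.6648     0.2279     1.8993]
First solve x = (I − A)⁻¹ d = adj(I−A)·d / det(I−A); in particular x_F = (0.1500·115 + 0.4275·120 + 0.0525·90) / 0.394875 = 73.275 / 0.394875 ≈ 185.56505.
Intermediate flow from R to F: z_RF = a_RF · x_F = 0.20 × 73.275 / 0.394875 = 14.655 / 0.394875 ≈ 37.113.

z_RF = 37.113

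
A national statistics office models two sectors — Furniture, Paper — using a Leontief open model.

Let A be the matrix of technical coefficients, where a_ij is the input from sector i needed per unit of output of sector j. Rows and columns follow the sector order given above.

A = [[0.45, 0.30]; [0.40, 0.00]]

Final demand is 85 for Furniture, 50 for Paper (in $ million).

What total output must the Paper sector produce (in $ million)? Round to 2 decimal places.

I − A =
  [   0.55    -0.30]
  [  -0.40     1.00]
det(I−A) = (0.55)(1.00) − (-0.30)(-0.40) = 0.4300
adj(I−A) = [[1.00, 0.30], [0.40, 0.55]]
(I − A)⁻¹ = adj(I−A) / det(I−A) ≈
  [   2.3256     0.6977]
  [   0.9302     1.2791]
x = (I − A)⁻¹ d = adj(I−A)·d / det(I−A), with det(I−A) = 0.4300:
  x_1 = (1.00·85 + 0.30·50) / 0.4300 = 100.00 / 0.4300 ≈ 232.56
  x_2 = (0.40·85 + 0.55·50) / 0.4300 = 61.50 / 0.4300 ≈ 143.02

x_2 = 143.02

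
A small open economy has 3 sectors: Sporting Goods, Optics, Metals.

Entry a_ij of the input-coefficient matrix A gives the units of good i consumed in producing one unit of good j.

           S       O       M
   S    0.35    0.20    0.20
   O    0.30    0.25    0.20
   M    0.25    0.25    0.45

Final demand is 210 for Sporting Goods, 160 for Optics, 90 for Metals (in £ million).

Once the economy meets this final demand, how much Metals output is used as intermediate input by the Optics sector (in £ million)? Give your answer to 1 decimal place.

z_MO = 198.8

I − A =
  [   0.65    -0.20    -0.20]
  [  -0.30     0.75    -0.20]
  [  -0.25    -0.25     0.55]
Cofactors of I−A, C_ij = (−1)^(i+j)·(minor ij) (rows/columns in the sector order above):
  C_11 = (0.75)(0.55) − (-0.20)(-0.25) = 0.3625
  C_12 = −[(-0.30)(0.55) − (-0.20)(-0.25)] = 0.2150
  C_13 = (-0.30)(-0.25) − (0.75)(-0.25) = 0.2625
  C_21 = −[(-0.20)(0.55) − (-0.20)(-0.25)] = 0.1600
  C_22 = (0.65)(0.55) − (-0.20)(-0.25) = 0.3075
  C_23 = −[(0.65)(-0.25) − (-0.20)(-0.25)] = 0.2125
  C_31 = (-0.20)(-0.20) − (-0.20)(0.75) = 0.1900
  C_32 = −[(0.65)(-0.20) − (-0.20)(-0.30)] = 0.1900
  C_33 = (0.65)(0.75) − (-0.20)(-0.30) = 0.4275
det(I−A) = Σ_j (I−A)_1j·C_1j = (0.65)(0.3625) + (-0.20)(0.2150) + (-0.20)(0.2625) = 0.140125
adj(I−A) = Cᵀ =
  [ 0.3625   0.1600   0.1900]
  [ 0.2150   0.3075   0.1900]
  [ 0.2625   0.2125   0.4275]
(I − A)⁻¹ = adj(I−A) / det(I−A) ≈
  [   2.5870     1.1418     1.3559]
  [   1.5343     2.1945     1.3559]
  [   1.8733     1.5165     3.0508]
First solve x = (I − A)⁻¹ d = adj(I−A)·d / det(I−A); in particular x_O = (0.2150·210 + 0.3075·160 + 0.1900·90) / 0.140125 = 111.45 / 0.140125 ≈ 795.361.
Intermediate flow from M to O: z_MO = a_MO · x_O = 0.25 × 111.45 / 0.140125 = 27.8625 / 0.140125 ≈ 198.8.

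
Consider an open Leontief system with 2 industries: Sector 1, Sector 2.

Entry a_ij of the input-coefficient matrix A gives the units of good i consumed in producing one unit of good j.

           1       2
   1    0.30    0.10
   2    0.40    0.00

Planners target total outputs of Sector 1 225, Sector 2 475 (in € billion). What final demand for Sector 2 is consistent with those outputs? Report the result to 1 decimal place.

d_2 = 385.0

I − A =
  [   0.70    -0.10]
  [  -0.40     1.00]
d = (I − A) x:
  d_1 = (+0.70)·225 + (-0.10)·475 = 110.0
  d_2 = (-0.40)·225 + (+1.00)·475 = 385.0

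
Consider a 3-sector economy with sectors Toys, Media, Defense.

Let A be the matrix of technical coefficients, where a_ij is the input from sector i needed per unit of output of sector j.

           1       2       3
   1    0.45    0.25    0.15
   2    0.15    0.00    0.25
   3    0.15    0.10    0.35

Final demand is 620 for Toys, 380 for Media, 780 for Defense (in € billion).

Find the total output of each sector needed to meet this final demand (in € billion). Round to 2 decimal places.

x_1 = 2175.99, x_2 = 1177.21, x_3 = 1883.26

I − A =
  [   0.55    -0.25    -0.15]
  [  -0.15     1.00    -0.25]
  [  -0.15    -0.10     0.65]
Cofactors of I−A, C_ij = (−1)^(i+j)·(minor ij) (rows/columns in the sector order above):
  C_11 = (1.00)(0.65) − (-0.25)(-0.10) = 0.6250
  C_12 = −[(-0.15)(0.65) − (-0.25)(-0.15)] = 0.1350
  C_13 = (-0.15)(-0.10) − (1.00)(-0.15) = 0.1650
  C_21 = −[(-0.25)(0.65) − (-0.15)(-0.10)] = 0.1775
  C_22 = (0.55)(0.65) − (-0.15)(-0.15) = 0.3350
  C_23 = −[(0.55)(-0.10) − (-0.25)(-0.15)] = 0.0925
  C_31 = (-0.25)(-0.25) − (-0.15)(1.00) = 0.2125
  C_32 = −[(0.55)(-0.25) − (-0.15)(-0.15)] = 0.1600
  C_33 = (0.55)(1.00) − (-0.25)(-0.15) = 0.5125
det(I−A) = Σ_j (I−A)_1j·C_1j = (0.55)(0.6250) + (-0.25)(0.1350) + (-0.15)(0.1650) = 0.28525
adj(I−A) = Cᵀ =
  [ 0.6250   0.1775   0.2125]
  [ 0.1350   0.3350   0.1600]
  [ 0.1650   0.0925   0.5125]
(I − A)⁻¹ = adj(I−A) / det(I−A) ≈
  [   2.1911     0.6223     0.7450]
  [   0.4733     1.1744     0.5609]
  [   0.5784     0.3243     1.7967]
x = (I − A)⁻¹ d = adj(I−A)·d / det(I−A), with det(I−A) = 0.28525:
  x_1 = (0.6250·620 + 0.1775·380 + 0.2125·780) / 0.28525 = 620.70 / 0.28525 ≈ 2175.99
  x_2 = (0.1350·620 + 0.3350·380 + 0.1600·780) / 0.28525 = 335.80 / 0.28525 ≈ 1177.21
  x_3 = (0.1650·620 + 0.0925·380 + 0.5125·780) / 0.28525 = 537.20 / 0.28525 ≈ 1883.26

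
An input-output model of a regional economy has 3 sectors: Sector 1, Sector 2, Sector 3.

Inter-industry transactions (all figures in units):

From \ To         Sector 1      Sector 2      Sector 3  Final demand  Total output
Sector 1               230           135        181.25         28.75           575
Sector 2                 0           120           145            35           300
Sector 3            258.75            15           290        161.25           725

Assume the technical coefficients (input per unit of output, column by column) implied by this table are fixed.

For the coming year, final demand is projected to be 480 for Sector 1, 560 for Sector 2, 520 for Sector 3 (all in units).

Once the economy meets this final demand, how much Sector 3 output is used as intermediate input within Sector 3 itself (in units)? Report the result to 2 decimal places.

z_33 = 1752.94

Technical coefficients a_ij = z_ij / X_j:
  a_11 = 230/575 = 0.40, a_21 = 0/575 = 0.00, a_31 = 258.75/575 = 0.45
  a_12 = 135/300 = 0.45, a_22 = 120/300 = 0.40, a_32 = 15/300 = 0.05
  a_13 = 181.25/725 = 0.25, a_23 = 145/725 = 0.20, a_33 = 290/725 = 0.40
I − A =
  [   0.60    -0.45    -0.25]
  [   0.00     0.60    -0.20]
  [  -0.45    -0.05     0.60]
Cofactors of I−A, C_ij = (−1)^(i+j)·(minor ij) (rows/columns in the sector order above):
  C_11 = (0.60)(0.60) − (-0.20)(-0.05) = 0.3500
  C_12 = −[(0.00)(0.60) − (-0.20)(-0.45)] = 0.0900
  C_13 = (0.00)(-0.05) − (0.60)(-0.45) = 0.2700
  C_21 = −[(-0.45)(0.60) − (-0.25)(-0.05)] = 0.2825
  C_22 = (0.60)(0.60) − (-0.25)(-0.45) = 0.2475
  C_23 = −[(0.60)(-0.05) − (-0.45)(-0.45)] = 0.2325
  C_31 = (-0.45)(-0.20) − (-0.25)(0.60) = 0.2400
  C_32 = −[(0.60)(-0.20) − (-0.25)(0.00)] = 0.1200
  C_33 = (0.60)(0.60) − (-0.45)(0.00) = 0.3600
det(I−A) = Σ_j (I−A)_1j·C_1j = (0.60)(0.3500) + (-0.45)(0.0900) + (-0.25)(0.2700) = 0.1020
adj(I−A) = Cᵀ =
  [ 0.3500   0.2825   0.2400]
  [ 0.0900   0.2475   0.1200]
  [ 0.2700   0.2325   0.3600]
(I − A)⁻¹ = adj(I−A) / det(I−A) ≈
  [   3.4314     2.7696     2.3529]
  [   0.8824     2.4265     1.1765]
  [   2.6471     2.2794     3.5294]
First solve x = (I − A)⁻¹ d = adj(I−A)·d / det(I−A); in particular x_3 = (0.2700·480 + 0.2325·560 + 0.3600·520) / 0.1020 = 447.00 / 0.1020 ≈ 4382.3529.
Intermediate flow from 3 to 3: z_33 = a_33 · x_3 = 0.40 × 447.00 / 0.1020 = 178.80 / 0.1020 ≈ 1752.94.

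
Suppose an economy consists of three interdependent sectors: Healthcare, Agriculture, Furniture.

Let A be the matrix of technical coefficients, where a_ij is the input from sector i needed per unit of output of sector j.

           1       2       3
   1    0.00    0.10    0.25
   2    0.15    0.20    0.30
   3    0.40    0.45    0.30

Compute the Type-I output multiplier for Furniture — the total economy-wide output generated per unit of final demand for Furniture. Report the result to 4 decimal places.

m_3 = 4.4254

I − A =
  [   1.00    -0.10    -0.25]
  [  -0.15     0.80    -0.30]
  [  -0.40    -0.45     0.70]
Cofactors of I−A, C_ij = (−1)^(i+j)·(minor ij) (rows/columns in the sector order above):
  C_11 = (0.80)(0.70) − (-0.30)(-0.45) = 0.4250
  C_12 = −[(-0.15)(0.70) − (-0.30)(-0.40)] = 0.2250
  C_13 = (-0.15)(-0.45) − (0.80)(-0.40) = 0.3875
  C_21 = −[(-0.10)(0.70) − (-0.25)(-0.45)] = 0.1825
  C_22 = (1.00)(0.70) − (-0.25)(-0.40) = 0.6000
  C_23 = −[(1.00)(-0.45) − (-0.10)(-0.40)] = 0.4900
  C_31 = (-0.10)(-0.30) − (-0.25)(0.80) = 0.2300
  C_32 = −[(1.00)(-0.30) − (-0.25)(-0.15)] = 0.3375
  C_33 = (1.00)(0.80) − (-0.10)(-0.15) = 0.7850
det(I−A) = Σ_j (I−A)_1j·C_1j = (1.00)(0.4250) + (-0.10)(0.2250) + (-0.25)(0.3875) = 0.305625
adj(I−A) = Cᵀ =
  [ 0.4250   0.1825   0.2300]
  [ 0.2250   0.6000   0.3375]
  [ 0.3875   0.4900   0.7850]
(I − A)⁻¹ = adj(I−A) / det(I−A) ≈
  [   1.39059     0.59714     0.75256]
  [   0.73620     1.96319     1.10429]
  [   1.26789     1.60327     2.56851]
The output multiplier for sector j is the column-j sum of the Leontief inverse (I − A)⁻¹ = adj(I−A) / det(I−A).
Column 3 of adj(I−A): (0.2300, 0.3375, 0.7850); det(I−A) = 0.305625.
m_3 = (0.2300 + 0.3375 + 0.7850) / 0.305625 = 1.3525 / 0.305625 ≈ 4.4254.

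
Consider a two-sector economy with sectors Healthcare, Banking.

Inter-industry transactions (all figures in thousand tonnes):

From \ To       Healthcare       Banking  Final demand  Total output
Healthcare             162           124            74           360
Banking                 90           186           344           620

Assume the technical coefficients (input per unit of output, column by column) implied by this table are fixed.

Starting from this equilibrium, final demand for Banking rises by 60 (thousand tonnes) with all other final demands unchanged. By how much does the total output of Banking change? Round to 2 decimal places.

Δx_2 = 98.51

Technical coefficients a_ij = z_ij / X_j:
  a_11 = 162/360 = 0.45, a_21 = 90/360 = 0.25
  a_12 = 124/620 = 0.20, a_22 = 186/620 = 0.30
I − A =
  [   0.55    -0.20]
  [  -0.25     0.70]
det(I−A) = (0.55)(0.70) − (-0.20)(-0.25) = 0.3350
adj(I−A) = [[0.70, 0.20], [0.25, 0.55]]
(I − A)⁻¹ = adj(I−A) / det(I−A) ≈
  [   2.0896     0.5970]
  [   0.7463     1.6418]
Δx = (I − A)⁻¹ Δd with Δd having +60 in the Banking component and 0 elsewhere.
So Δx_2 = L_22 · (+60), where L_22 = adj(I−A)_22 / det(I−A) = 0.55 / 0.3350.
Δx_2 = 0.55 × (+60) / 0.3350 = 33.00 / 0.3350 ≈ 98.51.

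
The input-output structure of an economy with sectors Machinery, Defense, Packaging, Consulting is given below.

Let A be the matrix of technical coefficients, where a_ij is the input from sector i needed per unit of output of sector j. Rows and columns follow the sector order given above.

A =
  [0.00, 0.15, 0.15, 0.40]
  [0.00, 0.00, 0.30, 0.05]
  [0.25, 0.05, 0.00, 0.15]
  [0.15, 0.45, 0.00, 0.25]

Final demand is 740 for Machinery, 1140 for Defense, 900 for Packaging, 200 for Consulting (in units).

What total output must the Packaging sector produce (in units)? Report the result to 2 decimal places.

x_3 = 1727.53

I − A =
  [   1.00    -0.15    -0.15    -0.40]
  [   0.00     1.00    -0.30    -0.05]
  [  -0.25    -0.05     1.00    -0.15]
  [  -0.15    -0.45     0.00     0.75]
Compute the cofactors C_ij = (−1)^(i+j)·(3×3 minor ij) of I−A; the adjugate is their transpose:
adj(I−A) = Cᵀ =
  [ 0.696000   0.308250   0.196875   0.431125]
  [ 0.070500   0.658500   0.208125   0.123125]
  [ 0.204750   0.178500   0.666375   0.254375]
  [ 0.181500   0.456750   0.164250   0.936250]
det(I−A) = Σ_j (I−A)_1j·C_1j = (1.00)(0.696000) + (-0.15)(0.070500) + (-0.15)(0.204750) + (-0.40)(0.181500) = 0.5821125
(I − A)⁻¹ = adj(I−A) / det(I−A) ≈
  [   1.1956     0.5295     0.3382     0.7406]
  [   0.1211     1.1312     0.3575     0.2115]
  [   0.3517     0.3066     1.1448     0.4370]
  [   0.3118     0.7846     0.2822     1.6084]
x = (I − A)⁻¹ d = adj(I−A)·d / det(I−A), with det(I−A) = 0.5821125:
  x_1 = (0.696000·740 + 0.308250·1140 + 0.196875·900 + 0.431125·200) / 0.5821125 = 1129.8575 / 0.5821125 ≈ 1940.96
  x_2 = (0.070500·740 + 0.658500·1140 + 0.208125·900 + 0.123125·200) / 0.5821125 = 1014.7975 / 0.5821125 ≈ 1743.30
  x_3 = (0.204750·740 + 0.178500·1140 + 0.666375·900 + 0.254375·200) / 0.5821125 = 1005.6175 / 0.5821125 ≈ 1727.53
  x_4 = (0.181500·740 + 0.456750·1140 + 0.164250·900 + 0.936250·200) / 0.5821125 = 990.08 / 0.5821125 ≈ 1700.84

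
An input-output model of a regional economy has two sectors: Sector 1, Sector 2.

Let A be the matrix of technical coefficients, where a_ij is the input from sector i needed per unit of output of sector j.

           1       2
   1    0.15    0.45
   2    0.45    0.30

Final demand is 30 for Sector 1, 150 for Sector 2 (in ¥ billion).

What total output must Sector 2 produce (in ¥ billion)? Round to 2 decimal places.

x_2 = 359.24

I − A =
  [   0.85    -0.45]
  [  -0.45     0.70]
det(I−A) = (0.85)(0.70) − (-0.45)(-0.45) = 0.3925
adj(I−A) = [[0.70, 0.45], [0.45, 0.85]]
(I − A)⁻¹ = adj(I−A) / det(I−A) ≈
  [   1.7834     1.1465]
  [   1.1465     2.1656]
x = (I − A)⁻¹ d = adj(I−A)·d / det(I−A), with det(I−A) = 0.3925:
  x_1 = (0.70·30 + 0.45·150) / 0.3925 = 88.50 / 0.3925 ≈ 225.48
  x_2 = (0.45·30 + 0.85·150) / 0.3925 = 141.00 / 0.3925 ≈ 359.24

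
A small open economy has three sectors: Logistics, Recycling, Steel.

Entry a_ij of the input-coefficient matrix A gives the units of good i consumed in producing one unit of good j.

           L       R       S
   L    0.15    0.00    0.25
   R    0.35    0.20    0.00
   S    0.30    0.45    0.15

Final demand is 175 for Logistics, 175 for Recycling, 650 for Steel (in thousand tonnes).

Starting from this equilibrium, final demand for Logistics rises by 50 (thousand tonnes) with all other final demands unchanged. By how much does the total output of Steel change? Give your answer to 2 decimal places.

Δx_S = 41.53

I − A =
  [   0.85     0.00    -0.25]
  [  -0.35     0.80     0.00]
  [  -0.30    -0.45     0.85]
Cofactors of I−A, C_ij = (−1)^(i+j)·(minor ij) (rows/columns in the sector order above):
  C_11 = (0.80)(0.85) − (0.00)(-0.45) = 0.6800
  C_12 = −[(-0.35)(0.85) − (0.00)(-0.30)] = 0.2975
  C_13 = (-0.35)(-0.45) − (0.80)(-0.30) = 0.3975
  C_21 = −[(0.00)(0.85) − (-0.25)(-0.45)] = 0.1125
  C_22 = (0.85)(0.85) − (-0.25)(-0.30) = 0.6475
  C_23 = −[(0.85)(-0.45) − (0.00)(-0.30)] = 0.3825
  C_31 = (0.00)(0.00) − (-0.25)(0.80) = 0.2000
  C_32 = −[(0.85)(0.00) − (-0.25)(-0.35)] = 0.0875
  C_33 = (0.85)(0.80) − (0.00)(-0.35) = 0.6800
det(I−A) = Σ_j (I−A)_1j·C_1j = (0.85)(0.6800) + (0.00)(0.2975) + (-0.25)(0.3975) = 0.478625
adj(I−A) = Cᵀ =
  [ 0.6800   0.1125   0.2000]
  [ 0.2975   0.6475   0.0875]
  [ 0.3975   0.3825   0.6800]
(I − A)⁻¹ = adj(I−A) / det(I−A) ≈
  [   1.4207     0.2350     0.4179]
  [   0.6216     1.3528     0.1828]
  [   0.8305     0.7992     1.4207]
Δx = (I − A)⁻¹ Δd with Δd having +50 in the Logistics component and 0 elsewhere.
So Δx_S = L_SL · (+50), where L_SL = adj(I−A)_SL / det(I−A) = 0.3975 / 0.478625.
Δx_S = 0.3975 × (+50) / 0.478625 = 19.875 / 0.478625 ≈ 41.53.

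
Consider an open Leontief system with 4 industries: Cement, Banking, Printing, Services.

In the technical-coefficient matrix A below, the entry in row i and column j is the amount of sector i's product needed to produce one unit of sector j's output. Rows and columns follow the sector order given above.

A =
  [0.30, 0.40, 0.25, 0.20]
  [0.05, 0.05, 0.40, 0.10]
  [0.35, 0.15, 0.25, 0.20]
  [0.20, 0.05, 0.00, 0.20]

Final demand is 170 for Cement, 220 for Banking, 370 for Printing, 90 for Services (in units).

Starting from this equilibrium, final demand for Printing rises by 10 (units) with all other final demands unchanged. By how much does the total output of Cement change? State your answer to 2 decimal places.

I − A =
  [   0.70    -0.40    -0.25    -0.20]
  [  -0.05     0.95    -0.40    -0.10]
  [  -0.35    -0.15     0.75    -0.20]
  [  -0.20    -0.05     0.00     0.80]
Compute the cofactors C_ij = (−1)^(i+j)·(3×3 minor ij) of I−A; the adjugate is their transpose:
adj(I−A) = Cᵀ =
  [ 0.514250   0.280000   0.320750   0.243750]
  [ 0.173000   0.310000   0.223000   0.137750]
  [ 0.311750   0.216500   0.466000   0.221500]
  [ 0.139375   0.089375   0.094125   0.300750]
det(I−A) = Σ_j (I−A)_1j·C_1j = (0.70)(0.514250) + (-0.40)(0.173000) + (-0.25)(0.311750) + (-0.20)(0.139375) = 0.1849625
(I − A)⁻¹ = adj(I−A) / det(I−A) ≈
  [   2.7803     1.5138     1.7341     1.3178]
  [   0.9353     1.6760     1.2056     0.7447]
  [   1.6855     1.1705     2.5194     1.1975]
  [   0.7535     0.4832     0.5089     1.6260]
Δx = (I − A)⁻¹ Δd with Δd having +10 in the Printing component and 0 elsewhere.
So Δx_C = L_CP · (+10), where L_CP = adj(I−A)_CP / det(I−A) = 0.320750 / 0.1849625.
Δx_C = 0.320750 × (+10) / 0.1849625 = 3.2075 / 0.1849625 ≈ 17.34.

Δx_C = 17.34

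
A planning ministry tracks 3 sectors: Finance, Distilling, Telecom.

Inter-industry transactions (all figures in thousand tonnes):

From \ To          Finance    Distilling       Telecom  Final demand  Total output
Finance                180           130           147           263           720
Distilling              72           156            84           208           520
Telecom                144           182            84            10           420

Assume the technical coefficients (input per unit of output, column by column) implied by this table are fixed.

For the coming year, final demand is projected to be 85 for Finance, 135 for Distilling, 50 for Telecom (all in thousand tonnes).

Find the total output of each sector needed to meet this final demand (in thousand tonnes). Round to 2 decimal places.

x_1 = 361.76, x_2 = 329.41, x_3 = 297.06

Technical coefficients a_ij = z_ij / X_j:
  a_11 = 180/720 = 0.25, a_21 = 72/720 = 0.10, a_31 = 144/720 = 0.20
  a_12 = 130/520 = 0.25, a_22 = 156/520 = 0.30, a_32 = 182/520 = 0.35
  a_13 = 147/420 = 0.35, a_23 = 84/420 = 0.20, a_33 = 84/420 = 0.20
I − A =
  [   0.75    -0.25    -0.35]
  [  -0.10     0.70    -0.20]
  [  -0.20    -0.35     0.80]
Cofactors of I−A, C_ij = (−1)^(i+j)·(minor ij) (rows/columns in the sector order above):
  C_11 = (0.70)(0.80) − (-0.20)(-0.35) = 0.4900
  C_12 = −[(-0.10)(0.80) − (-0.20)(-0.20)] = 0.1200
  C_13 = (-0.10)(-0.35) − (0.70)(-0.20) = 0.1750
  C_21 = −[(-0.25)(0.80) − (-0.35)(-0.35)] = 0.3225
  C_22 = (0.75)(0.80) − (-0.35)(-0.20) = 0.5300
  C_23 = −[(0.75)(-0.35) − (-0.25)(-0.20)] = 0.3125
  C_31 = (-0.25)(-0.20) − (-0.35)(0.70) = 0.2950
  C_32 = −[(0.75)(-0.20) − (-0.35)(-0.10)] = 0.1850
  C_33 = (0.75)(0.70) − (-0.25)(-0.10) = 0.5000
det(I−A) = Σ_j (I−A)_1j·C_1j = (0.75)(0.4900) + (-0.25)(0.1200) + (-0.35)(0.1750) = 0.27625
adj(I−A) = Cᵀ =
  [ 0.4900   0.3225   0.2950]
  [ 0.1200   0.5300   0.1850]
  [ 0.1750   0.3125   0.5000]
(I − A)⁻¹ = adj(I−A) / det(I−A) ≈
  [   1.7738     1.1674     1.0679]
  [   0.4344     1.9186     0.6697]
  [   0.6335     1.1312     1.8100]
x = (I − A)⁻¹ d = adj(I−A)·d / det(I−A), with det(I−A) = 0.27625:
  x_1 = (0.4900·85 + 0.3225·135 + 0.2950·50) / 0.27625 = 99.9375 / 0.27625 ≈ 361.76
  x_2 = (0.1200·85 + 0.5300·135 + 0.1850·50) / 0.27625 = 91.00 / 0.27625 ≈ 329.41
  x_3 = (0.1750·85 + 0.3125·135 + 0.5000·50) / 0.27625 = 82.0625 / 0.27625 ≈ 297.06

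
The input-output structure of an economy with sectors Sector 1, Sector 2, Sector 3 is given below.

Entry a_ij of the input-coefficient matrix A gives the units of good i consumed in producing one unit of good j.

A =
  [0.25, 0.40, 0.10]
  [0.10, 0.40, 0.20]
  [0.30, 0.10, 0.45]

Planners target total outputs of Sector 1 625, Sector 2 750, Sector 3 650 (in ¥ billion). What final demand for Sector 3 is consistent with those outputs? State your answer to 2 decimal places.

d_3 = 95.00

I − A =
  [   0.75    -0.40    -0.10]
  [  -0.10     0.60    -0.20]
  [  -0.30    -0.10     0.55]
d = (I − A) x:
  d_1 = (+0.75)·625 + (-0.40)·750 + (-0.10)·650 = 103.75
  d_2 = (-0.10)·625 + (+0.60)·750 + (-0.20)·650 = 257.50
  d_3 = (-0.30)·625 + (-0.10)·750 + (+0.55)·650 = 95.00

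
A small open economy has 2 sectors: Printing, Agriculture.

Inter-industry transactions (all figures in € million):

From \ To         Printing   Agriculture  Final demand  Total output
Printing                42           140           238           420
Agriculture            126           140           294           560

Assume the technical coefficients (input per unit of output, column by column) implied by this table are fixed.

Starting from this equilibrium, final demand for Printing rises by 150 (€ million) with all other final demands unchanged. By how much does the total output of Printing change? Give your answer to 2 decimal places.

Δx_P = 187.50

Technical coefficients a_ij = z_ij / X_j:
  a_PP = 42/420 = 0.10, a_AP = 126/420 = 0.30
  a_PA = 140/560 = 0.25, a_AA = 140/560 = 0.25
I − A =
  [   0.90    -0.25]
  [  -0.30     0.75]
det(I−A) = (0.90)(0.75) − (-0.25)(-0.30) = 0.6000
adj(I−A) = [[0.75, 0.25], [0.30, 0.90]]
(I − A)⁻¹ = adj(I−A) / det(I−A) ≈
  [   1.2500     0.4167]
  [   0.5000     1.5000]
Δx = (I − A)⁻¹ Δd with Δd having +150 in the Printing component and 0 elsewhere.
So Δx_P = L_PP · (+150), where L_PP = adj(I−A)_PP / det(I−A) = 0.75 / 0.6000.
Δx_P = 0.75 × (+150) / 0.6000 = 112.50 / 0.6000 = 187.50.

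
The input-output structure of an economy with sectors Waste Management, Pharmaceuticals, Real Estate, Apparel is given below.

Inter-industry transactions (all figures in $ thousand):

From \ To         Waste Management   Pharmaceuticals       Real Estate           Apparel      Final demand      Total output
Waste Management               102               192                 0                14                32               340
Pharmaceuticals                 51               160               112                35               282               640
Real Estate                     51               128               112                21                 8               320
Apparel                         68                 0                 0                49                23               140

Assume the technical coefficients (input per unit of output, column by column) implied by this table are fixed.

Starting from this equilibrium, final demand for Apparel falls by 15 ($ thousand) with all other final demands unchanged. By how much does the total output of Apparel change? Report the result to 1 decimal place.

Δx_4 = -26.6

Technical coefficients a_ij = z_ij / X_j:
  a_11 = 102/340 = 0.30, a_21 = 51/340 = 0.15, a_31 = 51/340 = 0.15, a_41 = 68/340 = 0.20
  a_12 = 192/640 = 0.30, a_22 = 160/640 = 0.25, a_32 = 128/640 = 0.20, a_42 = 0/640 = 0.00
  a_13 = 0/320 = 0.00, a_23 = 112/320 = 0.35, a_33 = 112/320 = 0.35, a_43 = 0/320 = 0.00
  a_14 = 14/140 = 0.10, a_24 = 35/140 = 0.25, a_34 = 21/140 = 0.15, a_44 = 49/140 = 0.35
I − A =
  [   0.70    -0.30     0.00    -0.10]
  [  -0.15     0.75    -0.35    -0.25]
  [  -0.15    -0.20     0.65    -0.15]
  [  -0.20     0.00     0.00     0.65]
Compute the cofactors C_ij = (−1)^(i+j)·(3×3 minor ij) of I−A; the adjugate is their transpose:
adj(I−A) = Cᵀ =
  [ 0.271375   0.126750   0.068250   0.106250]
  [ 0.140500   0.282750   0.152250   0.165500]
  [ 0.125125   0.125250   0.282000   0.132500]
  [ 0.083500   0.039000   0.021000   0.247250]
det(I−A) = Σ_j (I−A)_1j·C_1j = (0.70)(0.271375) + (-0.30)(0.140500) + (0.00)(0.125125) + (-0.10)(0.083500) = 0.1394625
(I − A)⁻¹ = adj(I−A) / det(I−A) ≈
  [   1.9459     0.9088     0.4894     0.7619]
  [   1.0074     2.0274     1.0917     1.1867]
  [   0.8972     0.8981     2.0220     0.9501]
  [   0.5987     0.2796     0.1506     1.7729]
Δx = (I − A)⁻¹ Δd with Δd having -15 in the Apparel component and 0 elsewhere.
So Δx_4 = L_44 · (-15), where L_44 = adj(I−A)_44 / det(I−A) = 0.247250 / 0.1394625.
Δx_4 = 0.247250 × (-15) / 0.1394625 = -3.70875 / 0.1394625 ≈ -26.6.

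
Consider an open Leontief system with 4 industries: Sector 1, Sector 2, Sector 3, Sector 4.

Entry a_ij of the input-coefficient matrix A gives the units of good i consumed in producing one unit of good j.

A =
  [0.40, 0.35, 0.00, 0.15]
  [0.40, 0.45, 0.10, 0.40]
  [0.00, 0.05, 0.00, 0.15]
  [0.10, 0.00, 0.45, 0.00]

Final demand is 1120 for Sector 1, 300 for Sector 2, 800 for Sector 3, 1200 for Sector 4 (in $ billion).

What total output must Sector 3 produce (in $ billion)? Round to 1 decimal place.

x_3 = 1593.6

I − A =
  [   0.60    -0.35     0.00    -0.15]
  [  -0.40     0.55    -0.10    -0.40]
  [   0.00    -0.05     1.00    -0.15]
  [  -0.10     0.00    -0.45     1.00]
Compute the cofactors C_ij = (−1)^(i+j)·(3×3 minor ij) of I−A; the adjugate is their transpose:
adj(I−A) = Cᵀ =
  [ 0.498875   0.329750   0.135125   0.227000]
  [ 0.414500   0.544500   0.193500   0.309000]
  [ 0.030250   0.034500   0.167750   0.043500]
  [ 0.063500   0.048500   0.089000   0.187000]
det(I−A) = Σ_j (I−A)_1j·C_1j = (0.60)(0.498875) + (-0.35)(0.414500) + (0.00)(0.030250) + (-0.15)(0.063500) = 0.144725
(I − A)⁻¹ = adj(I−A) / det(I−A) ≈
  [   3.4471     2.2785     0.9337     1.5685]
  [   2.8641     3.7623     1.3370     2.1351]
  [   0.2090     0.2384     1.1591     0.3006]
  [   0.4388     0.3351     0.6150     1.2921]
x = (I − A)⁻¹ d = adj(I−A)·d / det(I−A), with det(I−A) = 0.144725:
  x_1 = (0.498875·1120 + 0.329750·300 + 0.135125·800 + 0.227000·1200) / 0.144725 = 1038.165 / 0.144725 ≈ 7173.4
  x_2 = (0.414500·1120 + 0.544500·300 + 0.193500·800 + 0.309000·1200) / 0.144725 = 1153.19 / 0.144725 ≈ 7968.1
  x_3 = (0.030250·1120 + 0.034500·300 + 0.167750·800 + 0.043500·1200) / 0.144725 = 230.63 / 0.144725 ≈ 1593.6
  x_4 = (0.063500·1120 + 0.048500·300 + 0.089000·800 + 0.187000·1200) / 0.144725 = 381.27 / 0.144725 ≈ 2634.4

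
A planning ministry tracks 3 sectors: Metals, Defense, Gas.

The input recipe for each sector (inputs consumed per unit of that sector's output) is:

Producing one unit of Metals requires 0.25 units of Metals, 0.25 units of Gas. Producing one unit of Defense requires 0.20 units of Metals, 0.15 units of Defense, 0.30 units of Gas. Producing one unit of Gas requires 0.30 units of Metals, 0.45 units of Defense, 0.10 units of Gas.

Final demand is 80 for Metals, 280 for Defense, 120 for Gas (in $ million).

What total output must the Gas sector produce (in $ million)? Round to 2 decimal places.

x_G = 441.42

I − A =
  [   0.75    -0.20    -0.30]
  [   0.00     0.85    -0.45]
  [  -0.25    -0.30     0.90]
Cofactors of I−A, C_ij = (−1)^(i+j)·(minor ij) (rows/columns in the sector order above):
  C_11 = (0.85)(0.90) − (-0.45)(-0.30) = 0.6300
  C_12 = −[(0.00)(0.90) − (-0.45)(-0.25)] = 0.1125
  C_13 = (0.00)(-0.30) − (0.85)(-0.25) = 0.2125
  C_21 = −[(-0.20)(0.90) − (-0.30)(-0.30)] = 0.2700
  C_22 = (0.75)(0.90) − (-0.30)(-0.25) = 0.6000
  C_23 = −[(0.75)(-0.30) − (-0.20)(-0.25)] = 0.2750
  C_31 = (-0.20)(-0.45) − (-0.30)(0.85) = 0.3450
  C_32 = −[(0.75)(-0.45) − (-0.30)(0.00)] = 0.3375
  C_33 = (0.75)(0.85) − (-0.20)(0.00) = 0.6375
det(I−A) = Σ_j (I−A)_1j·C_1j = (0.75)(0.6300) + (-0.20)(0.1125) + (-0.30)(0.2125) = 0.38625
adj(I−A) = Cᵀ =
  [ 0.6300   0.2700   0.3450]
  [ 0.1125   0.6000   0.3375]
  [ 0.2125   0.2750   0.6375]
(I − A)⁻¹ = adj(I−A) / det(I−A) ≈
  [   1.6311     0.6990     0.8932]
  [   0.2913     1.5534     0.8738]
  [   0.5502     0.7120     1.6505]
x = (I − A)⁻¹ d = adj(I−A)·d / det(I−A), with det(I−A) = 0.38625:
  x_M = (0.6300·80 + 0.2700·280 + 0.3450·120) / 0.38625 = 167.40 / 0.38625 ≈ 433.40
  x_D = (0.1125·80 + 0.6000·280 + 0.3375·120) / 0.38625 = 217.50 / 0.38625 ≈ 563.11
  x_G = (0.2125·80 + 0.2750·280 + 0.6375·120) / 0.38625 = 170.50 / 0.38625 ≈ 441.42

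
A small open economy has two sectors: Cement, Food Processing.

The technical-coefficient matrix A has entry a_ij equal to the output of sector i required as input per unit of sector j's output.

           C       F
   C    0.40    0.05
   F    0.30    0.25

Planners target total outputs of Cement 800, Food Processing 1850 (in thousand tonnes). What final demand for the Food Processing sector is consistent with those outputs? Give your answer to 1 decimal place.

d_F = 1147.5

I − A =
  [   0.60    -0.05]
  [  -0.30     0.75]
d = (I − A) x:
  d_C = (+0.60)·800 + (-0.05)·1850 = 387.5
  d_F = (-0.30)·800 + (+0.75)·1850 = 1147.5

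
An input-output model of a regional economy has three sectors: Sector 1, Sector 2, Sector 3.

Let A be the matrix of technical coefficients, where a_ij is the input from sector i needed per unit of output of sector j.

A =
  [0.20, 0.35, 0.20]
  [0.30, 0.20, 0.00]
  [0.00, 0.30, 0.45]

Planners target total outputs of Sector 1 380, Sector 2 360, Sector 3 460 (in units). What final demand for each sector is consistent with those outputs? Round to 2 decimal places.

I − A =
  [   0.80    -0.35    -0.20]
  [  -0.30     0.80     0.00]
  [   0.00    -0.30     0.55]
d = (I − A) x:
  d_1 = (+0.80)·380 + (-0.35)·360 + (-0.20)·460 = 86.00
  d_2 = (-0.30)·380 + (+0.80)·360 + (+0.00)·460 = 174.00
  d_3 = (+0.00)·380 + (-0.30)·360 + (+0.55)·460 = 145.00

d_1 = 86.00, d_2 = 174.00, d_3 = 145.00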